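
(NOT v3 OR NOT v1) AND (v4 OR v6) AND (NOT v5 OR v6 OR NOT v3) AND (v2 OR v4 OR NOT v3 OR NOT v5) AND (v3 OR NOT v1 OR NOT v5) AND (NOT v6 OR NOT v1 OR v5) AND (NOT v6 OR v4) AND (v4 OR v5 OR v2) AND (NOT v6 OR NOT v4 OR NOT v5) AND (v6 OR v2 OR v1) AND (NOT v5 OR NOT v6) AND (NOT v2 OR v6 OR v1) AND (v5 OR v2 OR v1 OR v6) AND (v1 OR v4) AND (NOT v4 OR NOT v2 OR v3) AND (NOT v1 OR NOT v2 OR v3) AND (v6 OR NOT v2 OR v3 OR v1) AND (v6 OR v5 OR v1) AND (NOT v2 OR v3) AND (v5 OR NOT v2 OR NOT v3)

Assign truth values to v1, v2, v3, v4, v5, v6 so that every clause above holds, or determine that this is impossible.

Branch on v3: set v3 = false.
The clause (NOT v2) is unit, so v2 = false.
Branch on v4: set v4 = true.
Branch on v1: set v1 = true.
The clause (NOT v5) is unit, so v5 = false.
The clause (NOT v6) is unit, so v6 = false.
Every clause now holds.

v1: true,  v2: false,  v3: false,  v4: true,  v5: false,  v6: false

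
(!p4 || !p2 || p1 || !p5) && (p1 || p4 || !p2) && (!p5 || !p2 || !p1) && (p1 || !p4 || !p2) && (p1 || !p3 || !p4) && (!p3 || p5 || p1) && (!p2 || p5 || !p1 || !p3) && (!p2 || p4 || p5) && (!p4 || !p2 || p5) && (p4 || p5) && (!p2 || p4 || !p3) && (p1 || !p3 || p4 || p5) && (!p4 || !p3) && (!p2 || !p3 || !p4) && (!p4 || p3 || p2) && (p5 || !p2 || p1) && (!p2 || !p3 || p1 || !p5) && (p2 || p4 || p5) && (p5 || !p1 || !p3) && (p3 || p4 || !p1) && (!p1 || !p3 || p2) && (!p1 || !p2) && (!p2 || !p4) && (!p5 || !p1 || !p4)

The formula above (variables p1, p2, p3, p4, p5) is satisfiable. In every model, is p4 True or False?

False

Suppose p4 = true.
(!p3) alone gives p3 = false.
(p2) alone gives p2 = true.
That conflicts with the unit clause (!p2).
So every satisfying assignment has p4 = False.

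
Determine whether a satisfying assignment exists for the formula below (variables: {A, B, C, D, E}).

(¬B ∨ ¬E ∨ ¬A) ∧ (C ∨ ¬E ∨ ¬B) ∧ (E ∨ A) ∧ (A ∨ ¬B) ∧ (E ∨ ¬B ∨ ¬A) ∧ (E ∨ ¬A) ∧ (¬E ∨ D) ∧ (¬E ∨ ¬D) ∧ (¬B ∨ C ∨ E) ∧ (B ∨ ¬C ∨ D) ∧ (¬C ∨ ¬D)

Branch on E: set E = True.
(D) alone gives D = True.
That conflicts with the unit clause (¬D).
That branch fails; take E = False instead.
(A) alone gives A = True.
That conflicts with the unit clause (¬A).
Neither E = True nor E = False works.
No assignment satisfies every clause.

No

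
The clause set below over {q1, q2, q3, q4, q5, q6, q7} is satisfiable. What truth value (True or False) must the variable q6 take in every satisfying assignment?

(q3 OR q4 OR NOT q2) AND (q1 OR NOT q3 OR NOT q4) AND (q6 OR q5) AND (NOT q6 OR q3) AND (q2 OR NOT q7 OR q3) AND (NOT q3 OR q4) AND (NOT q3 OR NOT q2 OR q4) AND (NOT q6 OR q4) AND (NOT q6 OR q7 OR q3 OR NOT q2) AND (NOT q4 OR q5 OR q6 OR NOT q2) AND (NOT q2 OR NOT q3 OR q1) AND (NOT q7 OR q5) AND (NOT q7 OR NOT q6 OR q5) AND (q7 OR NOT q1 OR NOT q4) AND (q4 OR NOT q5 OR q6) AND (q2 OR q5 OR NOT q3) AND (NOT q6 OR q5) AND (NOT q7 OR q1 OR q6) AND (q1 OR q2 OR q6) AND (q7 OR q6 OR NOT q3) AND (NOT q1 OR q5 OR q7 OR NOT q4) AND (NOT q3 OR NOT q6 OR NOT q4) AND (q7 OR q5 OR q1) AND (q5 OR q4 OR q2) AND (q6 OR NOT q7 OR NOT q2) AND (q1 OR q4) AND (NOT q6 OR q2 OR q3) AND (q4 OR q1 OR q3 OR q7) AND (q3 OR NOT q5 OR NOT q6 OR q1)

Suppose q6 = true.
The clause (q3) is unit, so q3 = true.
The clause (q4) is unit, so q4 = true.
Now (NOT q4) is unsatisfied and unit — conflict.
So every satisfying assignment has q6 = False.

False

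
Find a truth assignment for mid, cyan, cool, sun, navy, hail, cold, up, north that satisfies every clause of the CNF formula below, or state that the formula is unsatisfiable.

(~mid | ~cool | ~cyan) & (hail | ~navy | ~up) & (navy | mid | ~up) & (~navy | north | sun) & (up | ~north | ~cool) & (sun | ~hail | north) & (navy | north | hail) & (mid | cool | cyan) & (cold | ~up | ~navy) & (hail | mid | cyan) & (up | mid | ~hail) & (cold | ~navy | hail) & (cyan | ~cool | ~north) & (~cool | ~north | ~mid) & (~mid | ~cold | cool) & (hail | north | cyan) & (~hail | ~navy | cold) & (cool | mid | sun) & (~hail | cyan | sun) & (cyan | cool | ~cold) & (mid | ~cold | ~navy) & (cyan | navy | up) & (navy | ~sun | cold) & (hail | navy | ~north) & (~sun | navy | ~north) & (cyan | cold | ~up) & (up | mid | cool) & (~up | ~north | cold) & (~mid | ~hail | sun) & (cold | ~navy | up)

mid ↦ 1,  cyan ↦ 0,  cool ↦ 1,  sun ↦ 1,  navy ↦ 1,  hail ↦ 1,  cold ↦ 1,  up ↦ 1,  north ↦ 0

Branch on mid: set mid = 1.
Branch on cool: set cool = 1.
The clause (~cyan) is unit, so cyan = 0.
The clause (~north) is unit, so north = 0.
The clause (hail) is unit, so hail = 1.
The clause (sun) is unit, so sun = 1.
Branch on navy: set navy = 1.
The clause (cold) is unit, so cold = 1.
Every clause is now satisfied; up is unconstrained.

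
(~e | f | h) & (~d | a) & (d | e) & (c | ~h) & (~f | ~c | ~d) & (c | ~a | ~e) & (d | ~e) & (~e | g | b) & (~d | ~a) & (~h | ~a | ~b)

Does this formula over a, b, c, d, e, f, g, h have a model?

Unsatisfiable

Suppose d = 0.
(e) alone gives e = 1.
That conflicts with the unit clause (~e).
Undo d and try d = 1.
(a) alone gives a = 1.
That conflicts with the unit clause (~a).
Both values of d lead to a conflict.
No assignment satisfies every clause.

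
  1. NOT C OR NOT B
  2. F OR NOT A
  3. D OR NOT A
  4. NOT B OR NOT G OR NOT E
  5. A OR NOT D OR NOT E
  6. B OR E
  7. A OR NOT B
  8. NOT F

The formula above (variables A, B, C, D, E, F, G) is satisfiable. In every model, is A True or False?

False

Suppose A = true.
From the singleton clause (F), F = true.
But (NOT F) is also a unit clause — contradiction.
So every satisfying assignment has A = False.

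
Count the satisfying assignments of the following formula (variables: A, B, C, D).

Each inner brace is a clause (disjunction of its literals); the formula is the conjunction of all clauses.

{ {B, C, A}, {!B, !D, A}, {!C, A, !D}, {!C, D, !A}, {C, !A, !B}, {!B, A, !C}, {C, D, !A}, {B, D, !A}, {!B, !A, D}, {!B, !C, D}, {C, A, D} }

There are 2^4 = 16 truth assignments over (A, B, C, D).
Check each against the 11 clauses (columns in the order A, B, C, D):
  F F F F  ✗ fails (B || C || A)
  F F F T  ✗ fails (B || C || A)
  F F T F  ✓ satisfies all
  F F T T  ✗ fails (!C || A || !D)
  F T F F  ✗ fails (C || A || D)
  F T F T  ✗ fails (!B || !D || A)
  F T T F  ✗ fails (!B || A || !C)
  F T T T  ✗ fails (!B || !D || A)
  T F F F  ✗ fails (C || D || !A)
  T F F T  ✓ satisfies all
  T F T F  ✗ fails (!C || D || !A)
  T F T T  ✓ satisfies all
  T T F F  ✗ fails (C || !A || !B)
  T T F T  ✗ fails (C || !A || !B)
  T T T F  ✗ fails (!C || D || !A)
  T T T T  ✓ satisfies all
4 of the 16 rows are models.

4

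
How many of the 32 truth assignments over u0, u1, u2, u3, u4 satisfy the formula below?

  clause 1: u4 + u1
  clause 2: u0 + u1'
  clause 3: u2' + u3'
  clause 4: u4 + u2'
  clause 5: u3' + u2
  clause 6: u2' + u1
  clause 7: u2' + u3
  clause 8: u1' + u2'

4

There are 2^5 = 32 truth assignments over (u0, u1, u2, u3, u4).
Split on u0. With u0 = 1, the clauses containing u0 are satisfied and u0' drops from the rest; 3 of the 2^4 = 16 assignments to the other variables satisfy what remains.
With u0 = 0, by the same count on the reduced clause set, 1 assignment works.
Total: 3 + 1 = 4.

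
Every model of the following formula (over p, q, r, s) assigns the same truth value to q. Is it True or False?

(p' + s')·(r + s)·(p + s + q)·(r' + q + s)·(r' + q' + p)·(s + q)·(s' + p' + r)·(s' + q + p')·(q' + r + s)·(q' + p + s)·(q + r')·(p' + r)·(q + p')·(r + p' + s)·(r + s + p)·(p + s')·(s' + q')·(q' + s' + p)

True

Suppose q = 0.
The clause (s) is unit, so s = 1.
The clause (p') is unit, so p = 0.
But (p) is also a unit clause — contradiction.
So every satisfying assignment has q = True.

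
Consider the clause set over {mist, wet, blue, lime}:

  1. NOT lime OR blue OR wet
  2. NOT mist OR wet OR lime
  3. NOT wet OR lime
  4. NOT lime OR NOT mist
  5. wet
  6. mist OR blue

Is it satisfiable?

Unit clause (wet) forces wet = true.
Unit clause (lime) forces lime = true.
Unit clause (NOT mist) forces mist = false.
Unit clause (blue) forces blue = true.
All clauses are satisfied.
A satisfying assignment: mist=false, wet=true, blue=true, lime=true.

Satisfiable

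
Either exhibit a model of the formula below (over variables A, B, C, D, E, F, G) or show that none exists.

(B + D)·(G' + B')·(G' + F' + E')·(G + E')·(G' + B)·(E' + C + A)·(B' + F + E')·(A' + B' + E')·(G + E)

UNSATISFIABLE

Try B = 1.
The clause (G') is unit, so G = 0.
The clause (E') is unit, so E = 0.
Now (E) is unsatisfied and unit — conflict.
Undo B and try B = 0.
The clause (D) is unit, so D = 1.
The clause (G') is unit, so G = 0.
The clause (E') is unit, so E = 0.
Now (E) is unsatisfied and unit — conflict.
Either choice for B ends in contradiction.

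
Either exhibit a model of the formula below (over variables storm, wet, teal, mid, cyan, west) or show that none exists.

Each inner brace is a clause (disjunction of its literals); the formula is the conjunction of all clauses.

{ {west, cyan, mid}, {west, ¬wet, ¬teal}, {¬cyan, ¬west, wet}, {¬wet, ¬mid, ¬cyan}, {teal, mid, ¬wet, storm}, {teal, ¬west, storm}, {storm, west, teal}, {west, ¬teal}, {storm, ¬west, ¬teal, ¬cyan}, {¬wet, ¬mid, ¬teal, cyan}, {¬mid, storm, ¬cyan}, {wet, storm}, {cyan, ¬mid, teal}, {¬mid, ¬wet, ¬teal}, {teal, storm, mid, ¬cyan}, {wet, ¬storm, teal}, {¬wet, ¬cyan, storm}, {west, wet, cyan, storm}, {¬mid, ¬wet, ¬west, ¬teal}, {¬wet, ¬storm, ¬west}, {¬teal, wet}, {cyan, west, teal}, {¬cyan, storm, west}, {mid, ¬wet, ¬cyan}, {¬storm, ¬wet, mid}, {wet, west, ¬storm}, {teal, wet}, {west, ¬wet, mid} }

Suppose west = True.
Suppose cyan = False.
Suppose teal = True.
From the singleton clause (wet), wet = True.
From the singleton clause (¬mid), mid = False.
From the singleton clause (¬storm), storm = False.
All clauses are satisfied.

storm=False,  wet=True,  teal=True,  mid=False,  cyan=False,  west=True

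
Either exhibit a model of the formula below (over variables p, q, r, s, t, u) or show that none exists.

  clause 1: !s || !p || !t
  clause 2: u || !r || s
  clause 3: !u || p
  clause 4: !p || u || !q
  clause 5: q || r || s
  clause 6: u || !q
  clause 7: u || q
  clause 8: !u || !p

Suppose u = false.
From the singleton clause (!q), q = false.
That conflicts with the unit clause (q).
That branch fails; take u = true instead.
From the singleton clause (p), p = true.
That conflicts with the unit clause (!p).
Both values of u lead to a conflict.

UNSATISFIABLE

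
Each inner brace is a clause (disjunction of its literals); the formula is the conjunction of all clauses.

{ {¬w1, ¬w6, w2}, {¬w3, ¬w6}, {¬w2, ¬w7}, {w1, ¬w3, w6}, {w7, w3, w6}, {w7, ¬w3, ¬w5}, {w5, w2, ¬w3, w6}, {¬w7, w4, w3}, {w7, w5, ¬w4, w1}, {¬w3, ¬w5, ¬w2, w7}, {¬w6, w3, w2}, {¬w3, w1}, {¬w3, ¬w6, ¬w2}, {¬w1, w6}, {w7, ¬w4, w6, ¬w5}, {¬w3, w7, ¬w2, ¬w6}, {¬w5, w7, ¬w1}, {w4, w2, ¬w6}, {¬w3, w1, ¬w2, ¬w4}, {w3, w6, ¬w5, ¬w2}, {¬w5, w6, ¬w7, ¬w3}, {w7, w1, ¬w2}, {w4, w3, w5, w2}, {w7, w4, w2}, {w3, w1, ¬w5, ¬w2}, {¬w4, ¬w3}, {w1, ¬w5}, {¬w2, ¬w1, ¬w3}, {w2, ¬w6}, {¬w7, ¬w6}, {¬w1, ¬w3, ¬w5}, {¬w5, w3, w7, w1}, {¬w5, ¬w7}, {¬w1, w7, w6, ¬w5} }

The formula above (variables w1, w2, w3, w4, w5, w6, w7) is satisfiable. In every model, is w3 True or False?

False

Suppose w3 = True.
From the singleton clause (¬w6), w6 = False.
From the singleton clause (w1), w1 = True.
That conflicts with the unit clause (¬w1).
So every satisfying assignment has w3 = False.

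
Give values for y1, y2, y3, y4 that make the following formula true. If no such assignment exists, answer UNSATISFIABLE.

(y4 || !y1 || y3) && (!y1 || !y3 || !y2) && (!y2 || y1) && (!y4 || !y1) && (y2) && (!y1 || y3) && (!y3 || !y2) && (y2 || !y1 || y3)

Unit clause (y2) forces y2 = true.
Unit clause (y1) forces y1 = true.
Unit clause (!y3) forces y3 = false.
But (y3) is also a unit clause — contradiction.

UNSATISFIABLE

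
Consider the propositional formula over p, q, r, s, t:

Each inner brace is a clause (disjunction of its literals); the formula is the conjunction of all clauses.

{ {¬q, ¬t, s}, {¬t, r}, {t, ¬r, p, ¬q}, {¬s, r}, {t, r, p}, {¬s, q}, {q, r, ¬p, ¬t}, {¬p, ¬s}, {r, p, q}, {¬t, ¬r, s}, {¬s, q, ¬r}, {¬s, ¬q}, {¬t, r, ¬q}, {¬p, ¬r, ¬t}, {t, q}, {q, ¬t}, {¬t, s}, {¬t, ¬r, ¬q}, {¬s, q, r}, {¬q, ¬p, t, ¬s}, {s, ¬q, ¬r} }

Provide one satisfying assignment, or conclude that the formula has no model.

p: True,  q: True,  r: False,  s: False,  t: False

Branch on t: set t = False.
(q) alone gives q = True.
(¬s) alone gives s = False.
(¬r) alone gives r = False.
(p) alone gives p = True.
Every clause now holds.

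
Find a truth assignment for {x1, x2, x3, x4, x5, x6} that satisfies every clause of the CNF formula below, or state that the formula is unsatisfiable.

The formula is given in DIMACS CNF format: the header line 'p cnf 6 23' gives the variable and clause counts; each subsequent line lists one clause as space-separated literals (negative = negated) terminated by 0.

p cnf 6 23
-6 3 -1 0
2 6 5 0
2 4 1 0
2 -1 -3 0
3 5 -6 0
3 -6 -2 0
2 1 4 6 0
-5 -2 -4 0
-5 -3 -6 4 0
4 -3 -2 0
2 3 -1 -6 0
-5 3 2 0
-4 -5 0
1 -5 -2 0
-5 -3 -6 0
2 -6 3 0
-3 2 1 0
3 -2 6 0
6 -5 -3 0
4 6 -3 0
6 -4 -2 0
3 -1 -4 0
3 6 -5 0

Case x4 = True:
The clause (¬x5) is unit, so x5 = False.
Case x2 = True:
The clause (x6) is unit, so x6 = True.
The clause (x3) is unit, so x3 = True.
All clauses hold; x1 can take either value.

x1=False,  x2=True,  x3=True,  x4=True,  x5=False,  x6=True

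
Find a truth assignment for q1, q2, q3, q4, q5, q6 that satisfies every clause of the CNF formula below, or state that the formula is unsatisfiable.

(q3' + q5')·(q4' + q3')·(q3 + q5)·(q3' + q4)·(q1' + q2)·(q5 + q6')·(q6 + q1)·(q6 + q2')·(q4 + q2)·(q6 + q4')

q1: 0, q2: 1, q3: 0, q4: 0, q5: 1, q6: 1

Try q3 = 0.
From the singleton clause (q5), q5 = 1.
Try q1 = 0.
From the singleton clause (q6), q6 = 1.
Try q4 = 0.
From the singleton clause (q2), q2 = 1.
This assignment satisfies each clause.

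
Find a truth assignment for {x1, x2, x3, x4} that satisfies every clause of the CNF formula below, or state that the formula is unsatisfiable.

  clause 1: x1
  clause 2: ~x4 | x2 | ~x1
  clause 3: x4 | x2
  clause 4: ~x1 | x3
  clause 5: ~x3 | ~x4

x1=1, x2=1, x3=1, x4=0

The clause (x1) is unit, so x1 = 1.
The clause (x3) is unit, so x3 = 1.
The clause (~x4) is unit, so x4 = 0.
The clause (x2) is unit, so x2 = 1.
Every clause now holds.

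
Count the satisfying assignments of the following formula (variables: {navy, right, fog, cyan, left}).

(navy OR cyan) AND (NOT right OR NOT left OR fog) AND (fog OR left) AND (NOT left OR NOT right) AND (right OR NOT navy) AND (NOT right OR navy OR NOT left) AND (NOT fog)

1

There are 2^5 = 32 truth assignments over (navy, right, fog, cyan, left).
Split on navy. With navy = true, the clauses containing navy are satisfied and NOT navy drops from the rest; 0 of the 2^4 = 16 assignments to the other variables satisfy what remains.
With navy = false, by the same count on the reduced clause set, 1 assignment works.
(One model: navy=F, right=F, fog=F, cyan=T, left=T.)
Total: 0 + 1 = 1.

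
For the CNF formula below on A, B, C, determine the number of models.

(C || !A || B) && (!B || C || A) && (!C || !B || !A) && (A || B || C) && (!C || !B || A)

3

There are 2^3 = 8 truth assignments over (A, B, C).
Check each against the 5 clauses (columns in the order A, B, C):
  F F F  ✗ fails (A || B || C)
  F F T  ✓ satisfies all
  F T F  ✗ fails (!B || C || A)
  F T T  ✗ fails (!C || !B || A)
  T F F  ✗ fails (C || !A || B)
  T F T  ✓ satisfies all
  T T F  ✓ satisfies all
  T T T  ✗ fails (!C || !B || !A)
3 of the 8 rows are models.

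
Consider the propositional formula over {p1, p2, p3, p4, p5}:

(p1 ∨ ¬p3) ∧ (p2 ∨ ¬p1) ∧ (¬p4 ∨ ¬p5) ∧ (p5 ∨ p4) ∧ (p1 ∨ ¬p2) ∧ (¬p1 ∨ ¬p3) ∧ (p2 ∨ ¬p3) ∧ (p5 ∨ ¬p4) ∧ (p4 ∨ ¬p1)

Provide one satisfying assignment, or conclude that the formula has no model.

Try p1 = False.
From the singleton clause (¬p3), p3 = False.
From the singleton clause (¬p2), p2 = False.
Try p4 = False.
From the singleton clause (p5), p5 = True.
Every clause now holds.

p1: False,  p2: False,  p3: False,  p4: False,  p5: True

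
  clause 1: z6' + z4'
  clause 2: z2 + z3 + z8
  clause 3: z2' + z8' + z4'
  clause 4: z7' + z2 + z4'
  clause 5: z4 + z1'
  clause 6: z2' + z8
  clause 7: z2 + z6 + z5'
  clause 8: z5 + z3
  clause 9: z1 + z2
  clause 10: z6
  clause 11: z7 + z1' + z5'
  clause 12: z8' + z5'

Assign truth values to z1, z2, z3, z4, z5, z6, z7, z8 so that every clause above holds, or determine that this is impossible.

z1 ↦ 0,  z2 ↦ 1,  z3 ↦ 1,  z4 ↦ 0,  z5 ↦ 0,  z6 ↦ 1,  z7 ↦ 0,  z8 ↦ 1

From the singleton clause (z6), z6 = 1.
From the singleton clause (z4'), z4 = 0.
From the singleton clause (z1'), z1 = 0.
From the singleton clause (z2), z2 = 1.
From the singleton clause (z8), z8 = 1.
From the singleton clause (z5'), z5 = 0.
From the singleton clause (z3), z3 = 1.
No clause remains; z7 is free.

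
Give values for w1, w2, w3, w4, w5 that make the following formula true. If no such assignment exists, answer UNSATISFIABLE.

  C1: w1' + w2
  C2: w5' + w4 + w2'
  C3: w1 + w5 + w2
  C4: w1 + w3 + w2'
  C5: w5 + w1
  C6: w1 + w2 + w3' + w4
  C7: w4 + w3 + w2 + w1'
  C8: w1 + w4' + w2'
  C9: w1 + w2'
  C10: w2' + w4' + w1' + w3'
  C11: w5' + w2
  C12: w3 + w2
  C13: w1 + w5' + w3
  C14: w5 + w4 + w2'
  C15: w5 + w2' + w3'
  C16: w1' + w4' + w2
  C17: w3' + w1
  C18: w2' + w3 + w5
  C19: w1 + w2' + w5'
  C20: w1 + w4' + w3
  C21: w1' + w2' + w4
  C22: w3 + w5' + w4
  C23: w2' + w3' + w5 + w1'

Try w1 = 1.
Unit clause (w2) forces w2 = 1.
Unit clause (w4) forces w4 = 1.
Unit clause (w3') forces w3 = 0.
Unit clause (w5) forces w5 = 1.
Every clause now holds.

w1: 1, w2: 1, w3: 0, w4: 1, w5: 1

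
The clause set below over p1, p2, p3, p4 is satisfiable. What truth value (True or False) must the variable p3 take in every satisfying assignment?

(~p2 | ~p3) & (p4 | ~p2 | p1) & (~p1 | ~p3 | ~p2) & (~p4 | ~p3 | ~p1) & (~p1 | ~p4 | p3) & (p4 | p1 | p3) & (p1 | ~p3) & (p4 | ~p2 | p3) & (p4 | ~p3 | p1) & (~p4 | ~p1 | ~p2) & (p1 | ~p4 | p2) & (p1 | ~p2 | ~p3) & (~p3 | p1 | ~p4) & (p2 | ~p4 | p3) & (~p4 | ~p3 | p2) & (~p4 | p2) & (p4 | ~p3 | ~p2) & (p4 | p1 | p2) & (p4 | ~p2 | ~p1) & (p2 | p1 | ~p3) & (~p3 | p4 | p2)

False

Suppose p3 = 1.
From the singleton clause (~p2), p2 = 0.
From the singleton clause (p1), p1 = 1.
From the singleton clause (~p4), p4 = 0.
That conflicts with the unit clause (p4).
So every satisfying assignment has p3 = False.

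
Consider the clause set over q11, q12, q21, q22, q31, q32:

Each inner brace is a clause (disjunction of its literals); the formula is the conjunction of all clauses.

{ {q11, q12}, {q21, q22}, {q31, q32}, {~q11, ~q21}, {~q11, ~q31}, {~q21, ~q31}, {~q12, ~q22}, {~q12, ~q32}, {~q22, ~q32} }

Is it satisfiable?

Case q11 = 1:
The clause (~q21) is unit, so q21 = 0.
The clause (q22) is unit, so q22 = 1.
The clause (~q31) is unit, so q31 = 0.
The clause (q32) is unit, so q32 = 1.
But (~q32) is also a unit clause — contradiction.
So q11 must be the other value — set q11 = 0.
The clause (q12) is unit, so q12 = 1.
The clause (~q22) is unit, so q22 = 0.
The clause (q21) is unit, so q21 = 1.
The clause (~q31) is unit, so q31 = 0.
The clause (q32) is unit, so q32 = 1.
But (~q32) is also a unit clause — contradiction.
Both values of q11 lead to a conflict.
No assignment satisfies every clause.

No, unsatisfiable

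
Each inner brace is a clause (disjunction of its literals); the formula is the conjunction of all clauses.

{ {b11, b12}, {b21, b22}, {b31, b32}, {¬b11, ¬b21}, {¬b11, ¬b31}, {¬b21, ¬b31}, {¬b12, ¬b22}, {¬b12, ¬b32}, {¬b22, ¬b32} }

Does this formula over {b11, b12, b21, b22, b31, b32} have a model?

Case b11 = True:
The clause (¬b21) is unit, so b21 = False.
The clause (b22) is unit, so b22 = True.
The clause (¬b31) is unit, so b31 = False.
The clause (b32) is unit, so b32 = True.
Now (¬b32) is unsatisfied and unit — conflict.
So b11 must be the other value — set b11 = False.
The clause (b12) is unit, so b12 = True.
The clause (¬b22) is unit, so b22 = False.
The clause (b21) is unit, so b21 = True.
The clause (¬b31) is unit, so b31 = False.
The clause (b32) is unit, so b32 = True.
Now (¬b32) is unsatisfied and unit — conflict.
Both values of b11 lead to a conflict.
No assignment satisfies every clause.

Unsatisfiable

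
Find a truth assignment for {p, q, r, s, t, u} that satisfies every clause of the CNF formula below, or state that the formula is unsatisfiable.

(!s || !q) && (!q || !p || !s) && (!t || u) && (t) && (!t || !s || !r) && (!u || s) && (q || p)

The clause (t) is unit, so t = true.
The clause (u) is unit, so u = true.
The clause (s) is unit, so s = true.
The clause (!q) is unit, so q = false.
The clause (!r) is unit, so r = false.
The clause (p) is unit, so p = true.
All clauses are satisfied.

p=true; q=false; r=false; s=true; t=true; u=true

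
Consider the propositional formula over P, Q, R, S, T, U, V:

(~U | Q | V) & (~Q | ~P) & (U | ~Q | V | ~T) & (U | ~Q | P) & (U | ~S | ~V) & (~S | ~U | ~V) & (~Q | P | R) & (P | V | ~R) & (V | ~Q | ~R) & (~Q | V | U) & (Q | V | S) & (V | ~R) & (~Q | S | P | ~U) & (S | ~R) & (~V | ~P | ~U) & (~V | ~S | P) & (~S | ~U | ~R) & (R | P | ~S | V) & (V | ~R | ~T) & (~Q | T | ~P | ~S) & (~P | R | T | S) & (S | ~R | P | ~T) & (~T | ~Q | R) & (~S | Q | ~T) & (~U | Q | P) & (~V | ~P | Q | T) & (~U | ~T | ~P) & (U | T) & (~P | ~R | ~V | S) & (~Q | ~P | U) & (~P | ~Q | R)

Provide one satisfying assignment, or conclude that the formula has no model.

Try Q = 0.
Try U = 0.
Unit clause (T) forces T = 1.
Unit clause (~S) forces S = 0.
Unit clause (V) forces V = 1.
Unit clause (~R) forces R = 0.
Every clause is now satisfied; P is unconstrained.

P=0; Q=0; R=0; S=0; T=1; U=0; V=1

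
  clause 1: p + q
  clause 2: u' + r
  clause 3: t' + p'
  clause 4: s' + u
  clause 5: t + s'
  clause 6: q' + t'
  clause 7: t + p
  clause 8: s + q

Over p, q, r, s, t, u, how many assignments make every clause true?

There are 2^6 = 64 truth assignments over (p, q, r, s, t, u).
Split on t. With t = 1, the clauses containing t are satisfied and t' drops from the rest; 0 of the 2^5 = 32 assignments to the other variables satisfy what remains.
With t = 0, by the same count on the reduced clause set, 3 assignments work.
(One model: p=T, q=T, r=F, s=F, t=F, u=F.)
Total: 0 + 3 = 3.

3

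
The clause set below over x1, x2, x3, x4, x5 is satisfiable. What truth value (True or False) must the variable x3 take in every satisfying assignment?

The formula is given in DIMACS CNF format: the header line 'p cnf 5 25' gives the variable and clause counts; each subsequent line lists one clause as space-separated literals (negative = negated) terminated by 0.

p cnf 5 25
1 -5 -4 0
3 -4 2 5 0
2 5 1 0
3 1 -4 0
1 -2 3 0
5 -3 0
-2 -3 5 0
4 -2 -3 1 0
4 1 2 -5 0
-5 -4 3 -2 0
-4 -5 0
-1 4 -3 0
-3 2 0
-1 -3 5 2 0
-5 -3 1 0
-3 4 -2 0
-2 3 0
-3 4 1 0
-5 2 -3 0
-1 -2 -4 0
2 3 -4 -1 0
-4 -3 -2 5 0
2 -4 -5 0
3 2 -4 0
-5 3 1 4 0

Suppose x3 = True.
The clause (x5) is unit, so x5 = True.
The clause (¬x4) is unit, so x4 = False.
The clause (¬x1) is unit, so x1 = False.
That conflicts with the unit clause (x1).
So every satisfying assignment has x3 = False.

False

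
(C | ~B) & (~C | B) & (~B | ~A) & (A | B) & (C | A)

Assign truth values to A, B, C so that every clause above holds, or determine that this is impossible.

A=0, B=1, C=1

Suppose C = 1.
The clause (B) is unit, so B = 1.
The clause (~A) is unit, so A = 0.
Every clause now holds.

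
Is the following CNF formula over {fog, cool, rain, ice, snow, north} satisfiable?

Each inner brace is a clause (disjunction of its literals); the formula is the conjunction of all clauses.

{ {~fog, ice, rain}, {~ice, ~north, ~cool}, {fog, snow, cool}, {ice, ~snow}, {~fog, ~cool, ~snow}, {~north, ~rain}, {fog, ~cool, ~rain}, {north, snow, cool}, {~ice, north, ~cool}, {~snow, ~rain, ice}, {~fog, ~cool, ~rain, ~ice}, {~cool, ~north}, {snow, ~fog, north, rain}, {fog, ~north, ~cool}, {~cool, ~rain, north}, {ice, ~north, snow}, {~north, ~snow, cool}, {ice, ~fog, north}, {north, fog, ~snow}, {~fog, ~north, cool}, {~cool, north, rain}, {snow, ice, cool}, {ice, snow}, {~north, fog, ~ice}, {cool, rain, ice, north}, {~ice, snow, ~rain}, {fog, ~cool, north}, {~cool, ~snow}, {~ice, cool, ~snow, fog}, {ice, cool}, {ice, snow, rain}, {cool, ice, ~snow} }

Case ice = 1:
Case north = 0:
From the singleton clause (~cool), cool = 0.
From the singleton clause (snow), snow = 1.
From the singleton clause (fog), fog = 1.
All clauses hold; rain can take either value.
A satisfying assignment: fog ↦ 1, cool ↦ 0, rain ↦ 0, ice ↦ 1, snow ↦ 1, north ↦ 0.

Yes, satisfiable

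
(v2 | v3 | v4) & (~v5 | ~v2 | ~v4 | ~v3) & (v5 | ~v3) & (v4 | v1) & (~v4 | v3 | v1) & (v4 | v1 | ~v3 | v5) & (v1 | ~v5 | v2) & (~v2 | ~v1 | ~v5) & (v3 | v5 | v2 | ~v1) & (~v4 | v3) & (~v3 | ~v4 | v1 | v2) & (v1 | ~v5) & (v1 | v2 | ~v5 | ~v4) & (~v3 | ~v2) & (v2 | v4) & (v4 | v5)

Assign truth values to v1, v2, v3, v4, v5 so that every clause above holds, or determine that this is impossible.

Try v5 = 1.
Unit clause (v1) forces v1 = 1.
Unit clause (~v2) forces v2 = 0.
Unit clause (v4) forces v4 = 1.
Unit clause (v3) forces v3 = 1.
All clauses are satisfied.

v1: 1; v2: 0; v3: 1; v4: 1; v5: 1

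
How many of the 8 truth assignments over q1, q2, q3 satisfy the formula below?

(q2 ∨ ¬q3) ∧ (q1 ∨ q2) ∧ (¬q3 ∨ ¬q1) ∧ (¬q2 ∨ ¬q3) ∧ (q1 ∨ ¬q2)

2

There are 2^3 = 8 truth assignments over (q1, q2, q3).
Split on q2. With q2 = True, the clauses containing q2 are satisfied and ¬q2 drops from the rest; 1 of the 2^2 = 4 assignments to the other variables satisfy what remains.
With q2 = False, by the same count on the reduced clause set, 1 assignment works.
(One model: q1=T, q2=F, q3=F.)
Total: 1 + 1 = 2.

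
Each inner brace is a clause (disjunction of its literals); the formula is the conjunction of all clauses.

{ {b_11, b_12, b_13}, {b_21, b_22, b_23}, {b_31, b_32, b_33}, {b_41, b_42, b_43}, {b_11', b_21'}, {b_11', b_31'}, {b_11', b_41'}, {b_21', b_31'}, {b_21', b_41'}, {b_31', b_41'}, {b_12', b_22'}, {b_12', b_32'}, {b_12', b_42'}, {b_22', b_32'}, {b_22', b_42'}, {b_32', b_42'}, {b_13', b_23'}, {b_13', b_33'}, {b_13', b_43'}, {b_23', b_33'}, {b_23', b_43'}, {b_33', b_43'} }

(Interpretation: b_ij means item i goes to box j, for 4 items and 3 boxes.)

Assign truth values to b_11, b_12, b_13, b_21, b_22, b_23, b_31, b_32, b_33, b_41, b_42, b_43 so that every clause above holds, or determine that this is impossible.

UNSATISFIABLE

Branch on b_11: set b_11 = 0.
Branch on b_12: set b_12 = 1.
Unit clause (b_22') forces b_22 = 0.
Unit clause (b_32') forces b_32 = 0.
Unit clause (b_42') forces b_42 = 0.
Branch on b_21: set b_21 = 1.
Unit clause (b_31') forces b_31 = 0.
Unit clause (b_33) forces b_33 = 1.
Unit clause (b_41') forces b_41 = 0.
Unit clause (b_43) forces b_43 = 1.
But (b_43') is also a unit clause — contradiction.
Undo b_21 and try b_21 = 0.
Unit clause (b_23) forces b_23 = 1.
Unit clause (b_13') forces b_13 = 0.
Unit clause (b_33') forces b_33 = 0.
Unit clause (b_31) forces b_31 = 1.
Unit clause (b_41') forces b_41 = 0.
Unit clause (b_43) forces b_43 = 1.
But (b_43') is also a unit clause — contradiction.
Both values of b_21 lead to a conflict.
Undo b_12 and try b_12 = 0.
Unit clause (b_13) forces b_13 = 1.
Unit clause (b_23') forces b_23 = 0.
Unit clause (b_33') forces b_33 = 0.
Unit clause (b_43') forces b_43 = 0.
Branch on b_21: set b_21 = 1.
Unit clause (b_31') forces b_31 = 0.
Unit clause (b_32) forces b_32 = 1.
Unit clause (b_41') forces b_41 = 0.
Unit clause (b_42) forces b_42 = 1.
But (b_42') is also a unit clause — contradiction.
Undo b_21 and try b_21 = 0.
Unit clause (b_22) forces b_22 = 1.
Unit clause (b_32') forces b_32 = 0.
Unit clause (b_31) forces b_31 = 1.
Unit clause (b_41') forces b_41 = 0.
Unit clause (b_42) forces b_42 = 1.
But (b_42') is also a unit clause — contradiction.
Both values of b_21 lead to a conflict.
Both values of b_12 lead to a conflict.
Undo b_11 and try b_11 = 1.
Unit clause (b_21') forces b_21 = 0.
Unit clause (b_31') forces b_31 = 0.
Unit clause (b_41') forces b_41 = 0.
Branch on b_22: set b_22 = 1.
Unit clause (b_12') forces b_12 = 0.
Unit clause (b_32') forces b_32 = 0.
Unit clause (b_33) forces b_33 = 1.
Unit clause (b_42') forces b_42 = 0.
Unit clause (b_43) forces b_43 = 1.
But (b_43') is also a unit clause — contradiction.
Undo b_22 and try b_22 = 0.
Unit clause (b_23) forces b_23 = 1.
Unit clause (b_13') forces b_13 = 0.
Unit clause (b_33') forces b_33 = 0.
Unit clause (b_32) forces b_32 = 1.
Unit clause (b_12') forces b_12 = 0.
Unit clause (b_42') forces b_42 = 0.
Unit clause (b_43) forces b_43 = 1.
But (b_43') is also a unit clause — contradiction.
Both values of b_22 lead to a conflict.
Both values of b_11 lead to a conflict.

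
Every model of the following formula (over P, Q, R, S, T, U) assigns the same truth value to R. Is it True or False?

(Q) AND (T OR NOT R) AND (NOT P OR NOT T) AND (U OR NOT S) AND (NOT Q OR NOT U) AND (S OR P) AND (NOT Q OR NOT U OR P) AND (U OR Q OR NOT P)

Suppose R = true.
From the singleton clause (Q), Q = true.
From the singleton clause (T), T = true.
From the singleton clause (NOT P), P = false.
From the singleton clause (NOT U), U = false.
From the singleton clause (NOT S), S = false.
Now (S) is unsatisfied and unit — conflict.
So every satisfying assignment has R = False.

False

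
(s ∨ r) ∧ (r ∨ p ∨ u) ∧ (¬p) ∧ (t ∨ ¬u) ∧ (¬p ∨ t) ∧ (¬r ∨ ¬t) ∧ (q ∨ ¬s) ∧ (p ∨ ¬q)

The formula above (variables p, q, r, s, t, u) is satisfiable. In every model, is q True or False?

False

Suppose q = True.
Unit clause (¬p) forces p = False.
That conflicts with the unit clause (p).
So every satisfying assignment has q = False.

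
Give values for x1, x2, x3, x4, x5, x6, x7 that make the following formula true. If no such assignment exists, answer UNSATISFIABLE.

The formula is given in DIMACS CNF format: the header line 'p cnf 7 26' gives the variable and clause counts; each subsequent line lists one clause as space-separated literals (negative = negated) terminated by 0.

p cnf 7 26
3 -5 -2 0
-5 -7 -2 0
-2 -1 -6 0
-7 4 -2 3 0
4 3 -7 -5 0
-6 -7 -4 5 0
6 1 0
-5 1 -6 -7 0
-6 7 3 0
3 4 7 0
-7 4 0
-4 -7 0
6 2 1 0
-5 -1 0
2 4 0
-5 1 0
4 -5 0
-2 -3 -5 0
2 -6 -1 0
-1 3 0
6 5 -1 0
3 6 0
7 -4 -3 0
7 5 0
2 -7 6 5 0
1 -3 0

Case x6 = True:
Case x2 = False:
(x4) alone gives x4 = True.
(¬x7) alone gives x7 = False.
(x3) alone gives x3 = True.
Now (¬x3) is unsatisfied and unit — conflict.
Backtrack on x2: now try x2 = True.
(¬x1) alone gives x1 = False.
(¬x5) alone gives x5 = False.
(x7) alone gives x7 = True.
(¬x4) alone gives x4 = False.
Now (x4) is unsatisfied and unit — conflict.
Either choice for x2 ends in contradiction.
Backtrack on x6: now try x6 = False.
(x1) alone gives x1 = True.
(¬x5) alone gives x5 = False.
Now (x5) is unsatisfied and unit — conflict.
Either choice for x6 ends in contradiction.

UNSATISFIABLE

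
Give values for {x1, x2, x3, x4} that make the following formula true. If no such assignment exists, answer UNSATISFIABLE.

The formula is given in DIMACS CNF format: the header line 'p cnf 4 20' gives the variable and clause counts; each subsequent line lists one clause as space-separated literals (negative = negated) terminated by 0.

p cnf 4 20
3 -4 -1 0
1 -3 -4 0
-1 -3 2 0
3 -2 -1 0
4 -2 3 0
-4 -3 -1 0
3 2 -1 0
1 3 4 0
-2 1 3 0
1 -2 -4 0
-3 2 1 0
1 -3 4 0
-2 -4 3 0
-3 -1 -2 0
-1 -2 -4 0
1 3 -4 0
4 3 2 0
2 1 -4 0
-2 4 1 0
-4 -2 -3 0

UNSATISFIABLE

Case x3 = True:
Case x1 = True:
Unit clause (x2) forces x2 = True.
That conflicts with the unit clause (¬x2).
That branch fails; take x1 = False instead.
Unit clause (¬x4) forces x4 = False.
That conflicts with the unit clause (x4).
Either choice for x1 ends in contradiction.
That branch fails; take x3 = False instead.
Case x4 = False:
Unit clause (¬x2) forces x2 = False.
That conflicts with the unit clause (x2).
That branch fails; take x4 = True instead.
Unit clause (¬x1) forces x1 = False.
That conflicts with the unit clause (x1).
Either choice for x4 ends in contradiction.
Either choice for x3 ends in contradiction.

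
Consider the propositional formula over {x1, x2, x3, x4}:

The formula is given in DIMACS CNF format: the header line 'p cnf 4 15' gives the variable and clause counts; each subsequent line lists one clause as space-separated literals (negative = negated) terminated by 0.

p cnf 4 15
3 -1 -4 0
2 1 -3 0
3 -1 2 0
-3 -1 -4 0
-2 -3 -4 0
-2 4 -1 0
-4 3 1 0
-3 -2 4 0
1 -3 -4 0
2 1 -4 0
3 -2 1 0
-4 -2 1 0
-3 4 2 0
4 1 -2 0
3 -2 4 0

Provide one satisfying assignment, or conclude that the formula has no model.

x1=False; x2=False; x3=False; x4=False

Branch on x3: set x3 = False.
Branch on x1: set x1 = False.
Unit clause (¬x4) forces x4 = False.
Unit clause (¬x2) forces x2 = False.
All clauses are satisfied.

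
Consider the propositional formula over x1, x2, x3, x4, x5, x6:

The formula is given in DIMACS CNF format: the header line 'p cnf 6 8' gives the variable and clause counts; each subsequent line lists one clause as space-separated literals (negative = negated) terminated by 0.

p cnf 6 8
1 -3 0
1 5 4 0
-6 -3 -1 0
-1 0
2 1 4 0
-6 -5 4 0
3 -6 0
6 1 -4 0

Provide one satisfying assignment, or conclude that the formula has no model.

From the singleton clause (¬x1), x1 = False.
From the singleton clause (¬x3), x3 = False.
From the singleton clause (¬x6), x6 = False.
From the singleton clause (¬x4), x4 = False.
From the singleton clause (x5), x5 = True.
From the singleton clause (x2), x2 = True.
This assignment satisfies each clause.

x1=False,  x2=True,  x3=False,  x4=False,  x5=True,  x6=False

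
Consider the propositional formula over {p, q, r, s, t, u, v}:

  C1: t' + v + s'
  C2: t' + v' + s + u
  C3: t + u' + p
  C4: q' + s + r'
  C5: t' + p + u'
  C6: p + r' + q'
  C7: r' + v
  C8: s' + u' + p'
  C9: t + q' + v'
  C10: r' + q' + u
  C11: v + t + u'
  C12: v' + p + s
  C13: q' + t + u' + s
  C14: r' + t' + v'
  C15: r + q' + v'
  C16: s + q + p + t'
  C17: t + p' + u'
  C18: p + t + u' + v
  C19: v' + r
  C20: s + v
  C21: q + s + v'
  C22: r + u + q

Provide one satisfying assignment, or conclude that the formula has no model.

Branch on r: set r = 1.
From the singleton clause (v), v = 1.
From the singleton clause (t'), t = 0.
From the singleton clause (q'), q = 0.
From the singleton clause (s), s = 1.
Branch on u: set u = 0.
No clause remains; p is free.

p ↦ 0, q ↦ 0, r ↦ 1, s ↦ 1, t ↦ 0, u ↦ 0, v ↦ 1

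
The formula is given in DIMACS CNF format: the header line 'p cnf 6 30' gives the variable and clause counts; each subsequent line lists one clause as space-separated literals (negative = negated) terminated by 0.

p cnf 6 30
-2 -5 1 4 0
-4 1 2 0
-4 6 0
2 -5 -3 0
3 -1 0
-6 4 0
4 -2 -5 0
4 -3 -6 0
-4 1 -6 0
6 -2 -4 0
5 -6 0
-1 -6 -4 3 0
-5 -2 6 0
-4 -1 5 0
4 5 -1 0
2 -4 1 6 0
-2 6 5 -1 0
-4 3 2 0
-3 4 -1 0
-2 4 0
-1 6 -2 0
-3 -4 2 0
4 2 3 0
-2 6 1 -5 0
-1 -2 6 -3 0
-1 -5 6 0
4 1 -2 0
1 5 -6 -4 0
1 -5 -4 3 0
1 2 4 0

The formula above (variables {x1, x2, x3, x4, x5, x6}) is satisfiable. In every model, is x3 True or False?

Suppose x3 = False.
From the singleton clause (¬x1), x1 = False.
Try x4 = False.
From the singleton clause (¬x6), x6 = False.
From the singleton clause (¬x2), x2 = False.
Now (x2) is unsatisfied and unit — conflict.
So x4 must be the other value — set x4 = True.
From the singleton clause (x2), x2 = True.
From the singleton clause (x6), x6 = True.
Now (¬x6) is unsatisfied and unit — conflict.
Both values of x4 lead to a conflict.
So every satisfying assignment has x3 = True.

True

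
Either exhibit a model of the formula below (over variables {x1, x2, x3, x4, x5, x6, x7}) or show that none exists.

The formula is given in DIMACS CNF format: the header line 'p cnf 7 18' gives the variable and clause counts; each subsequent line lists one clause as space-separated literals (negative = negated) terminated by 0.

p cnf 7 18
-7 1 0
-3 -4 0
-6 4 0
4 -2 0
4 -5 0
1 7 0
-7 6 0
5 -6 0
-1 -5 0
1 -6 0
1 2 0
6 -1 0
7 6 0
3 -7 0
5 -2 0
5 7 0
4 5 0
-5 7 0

Branch on x7: set x7 = False.
The clause (x1) is unit, so x1 = True.
The clause (¬x5) is unit, so x5 = False.
That conflicts with the unit clause (x5).
Backtrack on x7: now try x7 = True.
The clause (x1) is unit, so x1 = True.
The clause (x6) is unit, so x6 = True.
The clause (x4) is unit, so x4 = True.
The clause (¬x3) is unit, so x3 = False.
That conflicts with the unit clause (x3).
Either choice for x7 ends in contradiction.

UNSATISFIABLE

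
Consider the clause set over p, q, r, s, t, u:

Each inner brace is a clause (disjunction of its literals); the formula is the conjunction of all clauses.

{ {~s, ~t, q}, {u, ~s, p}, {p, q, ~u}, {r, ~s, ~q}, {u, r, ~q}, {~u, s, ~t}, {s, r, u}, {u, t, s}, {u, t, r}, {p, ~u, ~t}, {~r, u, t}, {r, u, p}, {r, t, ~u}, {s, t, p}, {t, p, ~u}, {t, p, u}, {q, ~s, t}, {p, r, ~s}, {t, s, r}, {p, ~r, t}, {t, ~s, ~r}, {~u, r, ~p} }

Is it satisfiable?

Yes, satisfiable

Suppose s = 1.
Suppose t = 1.
The clause (q) is unit, so q = 1.
The clause (r) is unit, so r = 1.
Suppose u = 1.
The clause (p) is unit, so p = 1.
All clauses are satisfied.
A satisfying assignment: p: 1; q: 1; r: 1; s: 1; t: 1; u: 1.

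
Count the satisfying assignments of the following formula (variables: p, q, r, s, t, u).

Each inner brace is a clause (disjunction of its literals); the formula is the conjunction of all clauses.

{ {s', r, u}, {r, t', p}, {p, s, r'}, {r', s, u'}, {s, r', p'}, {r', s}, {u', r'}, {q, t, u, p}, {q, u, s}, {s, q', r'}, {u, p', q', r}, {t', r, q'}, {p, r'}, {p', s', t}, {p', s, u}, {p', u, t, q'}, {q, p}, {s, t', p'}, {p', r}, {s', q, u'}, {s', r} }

4

There are 2^6 = 64 truth assignments over (p, q, r, s, t, u).
Split on t. With t = 1, the clauses containing t are satisfied and t' drops from the rest; 2 of the 2^5 = 32 assignments to the other variables satisfy what remains.
With t = 0, by the same count on the reduced clause set, 2 assignments work.
(One model: p=F, q=T, r=F, s=F, t=F, u=F.)
Total: 2 + 2 = 4.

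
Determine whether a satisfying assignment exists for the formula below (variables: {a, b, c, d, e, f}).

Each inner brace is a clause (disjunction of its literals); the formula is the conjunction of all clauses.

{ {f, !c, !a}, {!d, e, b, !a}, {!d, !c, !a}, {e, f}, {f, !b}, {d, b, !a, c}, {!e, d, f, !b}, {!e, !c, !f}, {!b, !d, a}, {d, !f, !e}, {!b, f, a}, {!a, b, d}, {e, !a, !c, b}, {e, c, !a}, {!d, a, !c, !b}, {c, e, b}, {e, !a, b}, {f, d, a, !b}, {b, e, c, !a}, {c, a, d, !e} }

Yes

Suppose e = false.
From the singleton clause (f), f = true.
Suppose c = true.
Suppose d = true.
From the singleton clause (!a), a = false.
From the singleton clause (!b), b = false.
All clauses are satisfied.
A satisfying assignment: a=false, b=false, c=true, d=true, e=false, f=true.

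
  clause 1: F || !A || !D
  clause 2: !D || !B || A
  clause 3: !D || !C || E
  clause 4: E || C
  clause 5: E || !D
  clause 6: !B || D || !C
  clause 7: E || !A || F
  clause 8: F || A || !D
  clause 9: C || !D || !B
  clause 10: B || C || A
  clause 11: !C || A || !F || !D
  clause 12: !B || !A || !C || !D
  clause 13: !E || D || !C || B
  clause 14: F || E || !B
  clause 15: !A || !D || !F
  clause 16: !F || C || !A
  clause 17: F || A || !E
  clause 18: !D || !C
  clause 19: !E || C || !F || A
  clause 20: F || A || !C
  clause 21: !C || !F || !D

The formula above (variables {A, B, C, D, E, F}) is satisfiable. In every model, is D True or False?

Suppose D = true.
Unit clause (E) forces E = true.
Unit clause (!C) forces C = false.
Unit clause (!B) forces B = false.
Unit clause (A) forces A = true.
Unit clause (F) forces F = true.
That conflicts with the unit clause (!F).
So every satisfying assignment has D = False.

False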